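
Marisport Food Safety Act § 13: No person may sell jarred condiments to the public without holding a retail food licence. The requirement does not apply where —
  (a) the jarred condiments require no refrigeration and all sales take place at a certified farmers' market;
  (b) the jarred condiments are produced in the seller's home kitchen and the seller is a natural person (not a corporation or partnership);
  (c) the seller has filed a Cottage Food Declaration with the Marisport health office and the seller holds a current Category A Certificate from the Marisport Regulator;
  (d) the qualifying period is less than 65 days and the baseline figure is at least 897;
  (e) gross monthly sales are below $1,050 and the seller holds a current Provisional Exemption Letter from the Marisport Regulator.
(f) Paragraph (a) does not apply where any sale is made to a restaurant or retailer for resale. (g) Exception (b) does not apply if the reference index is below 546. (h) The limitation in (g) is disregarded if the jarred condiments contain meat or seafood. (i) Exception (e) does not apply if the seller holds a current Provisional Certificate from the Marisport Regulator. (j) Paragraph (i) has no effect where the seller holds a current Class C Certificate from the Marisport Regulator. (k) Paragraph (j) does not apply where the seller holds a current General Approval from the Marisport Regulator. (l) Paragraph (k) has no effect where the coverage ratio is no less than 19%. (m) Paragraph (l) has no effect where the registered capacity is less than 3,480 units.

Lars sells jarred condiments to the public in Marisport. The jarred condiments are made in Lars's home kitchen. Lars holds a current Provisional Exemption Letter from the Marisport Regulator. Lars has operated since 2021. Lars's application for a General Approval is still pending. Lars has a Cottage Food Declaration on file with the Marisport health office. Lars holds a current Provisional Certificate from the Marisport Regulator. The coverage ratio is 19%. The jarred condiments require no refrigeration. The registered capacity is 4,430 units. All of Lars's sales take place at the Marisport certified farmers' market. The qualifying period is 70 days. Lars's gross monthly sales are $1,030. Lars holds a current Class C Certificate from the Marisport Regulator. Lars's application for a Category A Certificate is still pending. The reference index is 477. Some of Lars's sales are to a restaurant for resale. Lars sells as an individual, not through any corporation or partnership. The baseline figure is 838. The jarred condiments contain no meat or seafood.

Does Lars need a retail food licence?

No — exception (e) applies; Lars is not required to hold a retail food licence.

Exception (a): the jarred condiments are shelf-stable; all sales are at a certified farmers' market — every condition holds. But applying paragraph (f): (f) applies — some sales are to a restaurant for resale. (a) is therefore removed.
Exception (b): the jarred condiments are home-kitchen produced; the seller is a natural person — every condition holds. However, paragraphs (g)–(h) must be considered: (g) operates against (b): the reference index is 477, below the 546 limit. (h) is inapplicable (the jarred condiments contain no meat or seafood), so (g) stands. Exception (b) does not apply.
Exception (c) fails — there is no Category A Certificate in force.
Exception (d) fails — the qualifying period is 70 days, not less than 65 days.
Exception (e) is satisfied on its face — gross monthly sales are $1,030, below the $1,050 limit; a current Provisional Exemption Letter is held. Applying paragraphs (i)–(m): (i) would limit (e) — a current Provisional Certificate is held — but (j) sets (i) aside: (j) is engaged — a current Class C Certificate is held. (k) is not triggered (there is no General Approval in force), so (j) stands. Exception (e) stands.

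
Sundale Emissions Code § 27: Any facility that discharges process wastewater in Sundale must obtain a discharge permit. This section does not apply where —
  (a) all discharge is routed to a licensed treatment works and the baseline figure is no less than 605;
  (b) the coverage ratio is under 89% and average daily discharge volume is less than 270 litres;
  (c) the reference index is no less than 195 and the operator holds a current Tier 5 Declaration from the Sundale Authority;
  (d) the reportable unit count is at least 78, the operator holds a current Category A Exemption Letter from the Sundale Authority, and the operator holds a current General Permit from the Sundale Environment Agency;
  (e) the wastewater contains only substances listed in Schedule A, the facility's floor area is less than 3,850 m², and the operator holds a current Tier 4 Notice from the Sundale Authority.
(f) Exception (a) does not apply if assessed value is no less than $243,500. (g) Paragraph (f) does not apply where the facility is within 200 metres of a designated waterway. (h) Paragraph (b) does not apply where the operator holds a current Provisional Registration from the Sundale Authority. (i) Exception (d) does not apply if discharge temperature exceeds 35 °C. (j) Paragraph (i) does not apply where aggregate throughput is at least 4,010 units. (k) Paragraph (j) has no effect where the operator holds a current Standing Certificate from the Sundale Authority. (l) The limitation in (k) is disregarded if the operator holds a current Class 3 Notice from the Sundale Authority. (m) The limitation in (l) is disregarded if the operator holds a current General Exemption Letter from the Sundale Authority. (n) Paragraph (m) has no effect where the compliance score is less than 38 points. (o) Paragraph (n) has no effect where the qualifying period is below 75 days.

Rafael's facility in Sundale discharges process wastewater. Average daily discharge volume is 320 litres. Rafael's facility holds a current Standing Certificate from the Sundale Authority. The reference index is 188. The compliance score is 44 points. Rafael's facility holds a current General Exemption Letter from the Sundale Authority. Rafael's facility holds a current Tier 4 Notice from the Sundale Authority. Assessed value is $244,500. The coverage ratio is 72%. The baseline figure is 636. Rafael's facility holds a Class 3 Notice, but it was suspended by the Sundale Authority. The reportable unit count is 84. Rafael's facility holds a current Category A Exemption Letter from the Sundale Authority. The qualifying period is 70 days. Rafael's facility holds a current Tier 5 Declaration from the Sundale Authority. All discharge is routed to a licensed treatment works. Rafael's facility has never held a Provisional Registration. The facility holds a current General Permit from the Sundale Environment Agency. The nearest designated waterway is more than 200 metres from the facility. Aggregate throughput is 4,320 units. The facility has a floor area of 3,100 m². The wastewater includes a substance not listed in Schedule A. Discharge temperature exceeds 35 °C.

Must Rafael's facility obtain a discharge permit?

Yes — Rafael's facility must obtain a discharge permit.

Exception (a) is satisfied on its face — discharge is routed to a licensed treatment works; the baseline figure is 636, meeting the 605 threshold. But: (f) applies — assessed value is $244,500, meeting the $243,500 threshold. (g), which would lift (f), is not triggered — the facility is more than 200 m from any designated waterway. So (a) is unavailable.
Exception (b) does not apply: average daily discharge volume is 320 litres, not less than 270 litres.
Exception (c) fails — the reference index is 188, short of 195.
Exception (d)'s conditions are all satisfied: the reportable unit count is 84, meeting the 78 threshold; a current Category A Exemption Letter is held; a current General Permit is held. But: (i) operates against (d): discharge temperature exceeds 35 °C. (j) is triggered (aggregate throughput is 4,320 units, meeting the 4,010 units threshold), but is set aside by (k): (k) is triggered — a current Standing Certificate is held. (l) does not operate here (no current Class 3 Notice is held), so (k) stands. (d) is therefore removed.
Exception (e) does not apply: the wastewater includes a non-Schedule-A substance.
Every exception is unavailable, so the rule governs.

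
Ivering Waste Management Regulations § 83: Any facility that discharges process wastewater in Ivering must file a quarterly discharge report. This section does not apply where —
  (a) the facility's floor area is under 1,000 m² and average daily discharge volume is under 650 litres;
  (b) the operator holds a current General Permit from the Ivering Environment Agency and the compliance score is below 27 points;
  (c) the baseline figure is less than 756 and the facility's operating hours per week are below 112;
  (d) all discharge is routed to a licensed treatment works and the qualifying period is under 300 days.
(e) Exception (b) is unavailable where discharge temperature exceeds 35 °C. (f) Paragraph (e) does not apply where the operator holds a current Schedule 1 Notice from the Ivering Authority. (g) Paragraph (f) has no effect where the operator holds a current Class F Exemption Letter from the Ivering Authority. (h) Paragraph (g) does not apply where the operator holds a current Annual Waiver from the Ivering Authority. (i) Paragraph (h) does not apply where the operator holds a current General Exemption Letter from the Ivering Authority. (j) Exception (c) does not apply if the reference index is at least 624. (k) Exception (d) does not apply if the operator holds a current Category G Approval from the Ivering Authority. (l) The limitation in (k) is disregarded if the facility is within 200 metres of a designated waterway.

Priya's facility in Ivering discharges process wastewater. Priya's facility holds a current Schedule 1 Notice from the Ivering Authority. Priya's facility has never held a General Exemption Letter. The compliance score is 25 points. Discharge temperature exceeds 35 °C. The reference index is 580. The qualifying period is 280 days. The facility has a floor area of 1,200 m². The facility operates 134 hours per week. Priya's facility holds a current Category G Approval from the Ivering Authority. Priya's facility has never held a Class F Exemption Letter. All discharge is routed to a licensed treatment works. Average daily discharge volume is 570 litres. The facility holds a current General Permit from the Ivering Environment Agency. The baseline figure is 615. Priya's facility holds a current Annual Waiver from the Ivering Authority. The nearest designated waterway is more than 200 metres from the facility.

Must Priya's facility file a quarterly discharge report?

Exception (a) does not apply: the facility's floor area is 1,200 m², not under 1,000 m².
Exception (b)'s conditions are all satisfied: a current General Permit is held; the compliance score is 25 points, below the 27 points limit. As to paragraphs (e)–(i): (e) would limit (b) — discharge temperature exceeds 35 °C — but (f) sets (e) aside: (f) operates against (e): a current Schedule 1 Notice is held. (g) is not triggered (the Class F Exemption Letter is not current), so (f) stands. Exception (b) stands.
Exception (c) requires that the facility's operating hours per week are below 112; but the facility's operating hours per week are 134, not below 112, so (c) is unavailable.
Exception (d) is satisfied on its face — discharge is routed to a licensed treatment works; the qualifying period is 280 days, under the 300 days limit. But applying paragraphs (k)–(l): (k) operates against (d): a current Category G Approval is held. (l) is not engaged (the facility is more than 200 m from any designated waterway), so (k) stands. So (d) is unavailable.

No — exception (b) applies; Priya's facility is not required to file a quarterly discharge report.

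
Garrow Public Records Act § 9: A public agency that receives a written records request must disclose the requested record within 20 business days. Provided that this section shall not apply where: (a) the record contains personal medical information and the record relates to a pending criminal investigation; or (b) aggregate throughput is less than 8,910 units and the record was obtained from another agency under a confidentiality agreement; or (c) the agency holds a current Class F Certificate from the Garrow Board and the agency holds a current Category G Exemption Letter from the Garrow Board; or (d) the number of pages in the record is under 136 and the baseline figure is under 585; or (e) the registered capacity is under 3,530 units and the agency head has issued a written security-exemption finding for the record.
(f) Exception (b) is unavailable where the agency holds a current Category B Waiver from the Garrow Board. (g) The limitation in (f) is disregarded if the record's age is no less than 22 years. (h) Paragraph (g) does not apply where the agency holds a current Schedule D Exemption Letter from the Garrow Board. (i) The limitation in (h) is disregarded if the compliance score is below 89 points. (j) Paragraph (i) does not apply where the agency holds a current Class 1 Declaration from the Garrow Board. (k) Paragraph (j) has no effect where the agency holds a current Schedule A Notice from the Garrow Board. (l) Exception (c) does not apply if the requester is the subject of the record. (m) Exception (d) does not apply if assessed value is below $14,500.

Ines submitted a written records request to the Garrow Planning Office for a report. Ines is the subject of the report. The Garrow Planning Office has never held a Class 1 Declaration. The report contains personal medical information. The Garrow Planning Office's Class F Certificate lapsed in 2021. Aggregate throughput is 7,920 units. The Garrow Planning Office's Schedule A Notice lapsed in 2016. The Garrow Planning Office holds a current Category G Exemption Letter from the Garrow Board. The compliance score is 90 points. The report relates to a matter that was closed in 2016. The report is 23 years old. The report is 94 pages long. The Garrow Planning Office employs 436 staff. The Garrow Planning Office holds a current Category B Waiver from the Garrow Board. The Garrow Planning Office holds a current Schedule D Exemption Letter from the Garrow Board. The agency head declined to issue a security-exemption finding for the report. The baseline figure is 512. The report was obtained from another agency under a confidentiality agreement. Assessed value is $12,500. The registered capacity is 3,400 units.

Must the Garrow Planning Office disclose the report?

Exception (a) fails — the report relates to a closed matter.
Exception (b)'s conditions are all satisfied: aggregate throughput is 7,920 units, less than the 8,910 units limit; the report was obtained under a confidentiality agreement. Turning to paragraphs (f)–(k): (f) operates against (b): a current Category B Waiver is held. (g) would limit (f) — the record's age is 23 years, meeting the 22 years threshold — but (h) sets (g) aside: (h) applies — a current Schedule D Exemption Letter is held. (i) is not triggered (the compliance score is 90 points, not below 89 points), so (h) stands. (b) is therefore removed.
Exception (c) fails — no current Class F Certificate is held.
Exception (d)'s conditions are all satisfied: the number of pages in the record is 94, under the 136 limit; the baseline figure is 512, under the 585 limit. But: (m) is engaged — assessed value is $12,500, below the $14,500 limit. Exception (d) does not apply.
Exception (e) requires that the agency head has issued a written security-exemption finding for the record; but the agency head declined to issue a security-exemption finding, so (e) is unavailable.
No exception applies. The general rule governs.

Yes — the Garrow Planning Office must disclose the report.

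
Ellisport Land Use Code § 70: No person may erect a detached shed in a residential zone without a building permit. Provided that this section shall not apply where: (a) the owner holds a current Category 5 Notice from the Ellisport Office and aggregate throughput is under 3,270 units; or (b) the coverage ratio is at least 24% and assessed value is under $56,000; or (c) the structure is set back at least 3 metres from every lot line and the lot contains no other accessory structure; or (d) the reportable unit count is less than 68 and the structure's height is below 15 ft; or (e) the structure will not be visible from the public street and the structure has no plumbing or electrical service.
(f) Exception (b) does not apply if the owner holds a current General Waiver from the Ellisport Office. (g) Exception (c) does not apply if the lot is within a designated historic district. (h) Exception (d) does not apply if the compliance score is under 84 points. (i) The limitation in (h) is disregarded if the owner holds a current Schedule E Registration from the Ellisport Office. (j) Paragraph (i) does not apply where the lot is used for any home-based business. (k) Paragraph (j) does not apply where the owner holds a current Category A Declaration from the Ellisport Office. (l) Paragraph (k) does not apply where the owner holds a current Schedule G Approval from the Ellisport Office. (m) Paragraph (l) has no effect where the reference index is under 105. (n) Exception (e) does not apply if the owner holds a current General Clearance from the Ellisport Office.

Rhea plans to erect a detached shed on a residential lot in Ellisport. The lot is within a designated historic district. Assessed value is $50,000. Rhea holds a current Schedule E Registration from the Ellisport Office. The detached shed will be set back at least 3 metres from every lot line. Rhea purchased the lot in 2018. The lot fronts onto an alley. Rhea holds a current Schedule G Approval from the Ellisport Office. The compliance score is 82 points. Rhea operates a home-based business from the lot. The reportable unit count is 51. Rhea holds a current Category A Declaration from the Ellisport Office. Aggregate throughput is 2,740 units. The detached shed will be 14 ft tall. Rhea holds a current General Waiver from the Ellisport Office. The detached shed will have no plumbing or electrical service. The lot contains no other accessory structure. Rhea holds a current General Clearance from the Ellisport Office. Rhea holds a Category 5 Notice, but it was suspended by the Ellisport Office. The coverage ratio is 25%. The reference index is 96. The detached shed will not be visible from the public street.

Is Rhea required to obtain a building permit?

No — exception (d) applies; Rhea does not need a building permit.

Exception (a) requires that the owner holds a current Category 5 Notice from the Ellisport Office; but no current Category 5 Notice is held, so (a) is unavailable.
All of (b)'s requirements are met (the coverage ratio is 25%, meeting the 24% threshold; assessed value is $50,000, under the $56,000 limit). However, paragraph (f) must be considered: (f) operates against (b): a current General Waiver is held. Exception (b) does not apply.
All of (c)'s requirements are met (the setback is at least 3 m on every side; the lot has no other accessory structure). But: (g) operates against (c): the lot is in a historic district. (c) is therefore removed.
Exception (d): the reportable unit count is 51, less than the 68 limit; the structure's height is 14 ft, below the 15 ft limit — every condition holds. Considering the limiting provisions: (h) is triggered (the compliance score is 82 points, under the 84 points limit), but is displaced by (i): (i) operates — a current Schedule E Registration is held. (j) would limit (i) — a home-based business operates on the lot — but (k) sets (j) aside: (k) operates against (j): a current Category A Declaration is held. (l) is engaged (a current Schedule G Approval is held), but is itself disapplied by (m): (m) operates against (l): the reference index is 96, under the 105 limit. Exception (d) stands.
Exception (e): the structure will not be visible from the street; there is no plumbing or electrical service — every condition holds. Turning to paragraph (n): (n) operates — a current General Clearance is held. (e) is therefore removed.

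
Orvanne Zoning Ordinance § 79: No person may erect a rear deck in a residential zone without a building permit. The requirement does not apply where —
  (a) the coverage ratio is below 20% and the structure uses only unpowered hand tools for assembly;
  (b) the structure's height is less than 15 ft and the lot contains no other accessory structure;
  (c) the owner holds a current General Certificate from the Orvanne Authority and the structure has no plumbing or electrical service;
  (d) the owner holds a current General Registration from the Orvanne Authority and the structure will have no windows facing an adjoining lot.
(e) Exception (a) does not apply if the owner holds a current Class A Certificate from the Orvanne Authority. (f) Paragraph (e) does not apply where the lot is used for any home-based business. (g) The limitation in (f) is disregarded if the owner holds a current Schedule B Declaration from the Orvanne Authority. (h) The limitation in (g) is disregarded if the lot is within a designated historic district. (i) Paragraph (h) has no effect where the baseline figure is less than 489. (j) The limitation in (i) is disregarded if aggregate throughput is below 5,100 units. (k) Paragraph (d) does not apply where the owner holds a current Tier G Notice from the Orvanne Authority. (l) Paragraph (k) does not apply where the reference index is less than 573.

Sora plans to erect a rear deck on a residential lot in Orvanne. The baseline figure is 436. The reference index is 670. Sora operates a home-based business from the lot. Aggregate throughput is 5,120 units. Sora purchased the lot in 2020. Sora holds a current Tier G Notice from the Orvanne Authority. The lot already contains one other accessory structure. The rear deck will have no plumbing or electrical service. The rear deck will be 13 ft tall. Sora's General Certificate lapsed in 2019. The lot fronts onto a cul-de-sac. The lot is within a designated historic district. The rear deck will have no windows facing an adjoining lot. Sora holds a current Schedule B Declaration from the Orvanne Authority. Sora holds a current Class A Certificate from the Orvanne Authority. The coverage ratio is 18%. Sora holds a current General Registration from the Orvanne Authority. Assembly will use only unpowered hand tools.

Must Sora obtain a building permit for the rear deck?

Yes — Sora must obtain a building permit.

Exception (a) is satisfied on its face — the coverage ratio is 18%, below the 20% limit; assembly uses only hand tools. However, paragraphs (e)–(j) must be considered: (e) operates against (a): a current Class A Certificate is held. (f) is engaged (a home-based business operates on the lot), but is displaced by (g): (g) operates against (f): a current Schedule B Declaration is held. (h) would limit (g) — the lot is in a historic district — but (i) sets (h) aside: (i) is triggered — the baseline figure is 436, less than the 489 limit. (j), which would lift (i), is inapplicable — aggregate throughput is 5,120 units, not below 5,100 units. Exception (a) does not apply.
Exception (b) requires that the lot contains no other accessory structure; but the lot already has another accessory structure, so (b) is unavailable.
Exception (c) requires that the owner holds a current General Certificate from the Orvanne Authority; but no current General Certificate is held, so (c) is unavailable.
All of (d)'s requirements are met (a current General Registration is held; no windows face an adjoining lot). Turning to paragraphs (k)–(l): (k) operates against (d): a current Tier G Notice is held. (l), which would lift (k), does not operate here — the reference index is 670, not less than 573. (d) is therefore removed.
Every exception is unavailable, so the rule governs.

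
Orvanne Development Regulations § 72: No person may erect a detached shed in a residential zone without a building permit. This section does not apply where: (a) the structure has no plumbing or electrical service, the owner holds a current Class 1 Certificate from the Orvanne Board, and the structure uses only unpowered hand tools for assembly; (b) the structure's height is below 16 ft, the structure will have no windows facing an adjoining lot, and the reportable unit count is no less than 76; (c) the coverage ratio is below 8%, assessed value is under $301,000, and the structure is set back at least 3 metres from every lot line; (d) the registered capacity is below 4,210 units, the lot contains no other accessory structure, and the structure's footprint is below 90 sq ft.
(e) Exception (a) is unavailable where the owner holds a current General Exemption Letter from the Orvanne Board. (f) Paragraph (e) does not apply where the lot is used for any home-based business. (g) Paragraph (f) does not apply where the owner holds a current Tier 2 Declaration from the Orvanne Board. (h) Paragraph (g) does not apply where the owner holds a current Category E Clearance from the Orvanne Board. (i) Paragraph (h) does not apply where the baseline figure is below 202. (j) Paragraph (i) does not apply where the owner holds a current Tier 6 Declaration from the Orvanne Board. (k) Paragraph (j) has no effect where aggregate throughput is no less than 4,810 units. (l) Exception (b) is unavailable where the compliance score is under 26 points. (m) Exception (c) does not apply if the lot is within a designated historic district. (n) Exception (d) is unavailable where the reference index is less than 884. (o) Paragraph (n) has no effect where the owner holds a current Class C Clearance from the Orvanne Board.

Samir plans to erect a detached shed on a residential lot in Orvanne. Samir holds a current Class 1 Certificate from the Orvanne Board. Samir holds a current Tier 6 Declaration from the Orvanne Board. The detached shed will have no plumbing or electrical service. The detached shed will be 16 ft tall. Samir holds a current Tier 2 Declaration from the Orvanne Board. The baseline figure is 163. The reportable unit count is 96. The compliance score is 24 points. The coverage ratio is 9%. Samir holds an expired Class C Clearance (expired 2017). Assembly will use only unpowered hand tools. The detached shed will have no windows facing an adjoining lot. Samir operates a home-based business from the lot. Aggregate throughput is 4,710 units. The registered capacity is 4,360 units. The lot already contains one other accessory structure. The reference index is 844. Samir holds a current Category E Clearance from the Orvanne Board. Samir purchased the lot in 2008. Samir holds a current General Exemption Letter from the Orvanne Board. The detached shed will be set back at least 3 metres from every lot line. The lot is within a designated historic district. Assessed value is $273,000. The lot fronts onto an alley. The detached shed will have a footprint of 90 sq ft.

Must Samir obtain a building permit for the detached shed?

Exception (a): there is no plumbing or electrical service; a current Class 1 Certificate is held; assembly uses only hand tools — every condition holds. Considering the limiting provisions: (e) would limit (a) — a current General Exemption Letter is held — but (f) sets (e) aside: (f) operates — a home-based business operates on the lot. (g) is engaged (a current Tier 2 Declaration is held), but is itself disapplied by (h): (h) operates against (g): a current Category E Clearance is held. (i) would limit (h) — the baseline figure is 163, below the 202 limit — but (j) sets (i) aside: (j) is engaged — a current Tier 6 Declaration is held. (k) does not operate here (aggregate throughput is 4,710 units, short of 4,810 units), so (j) stands. So (a) applies.
Exception (b) does not apply: the structure's height is 16 ft, not below 16 ft.
Exception (c) requires that the coverage ratio is below 8%; but the coverage ratio is 9%, not below 8%, so (c) is unavailable.
Exception (d) fails — the registered capacity is 4,360 units, not below 4,210 units.

No — exception (a) applies; Samir does not need a building permit.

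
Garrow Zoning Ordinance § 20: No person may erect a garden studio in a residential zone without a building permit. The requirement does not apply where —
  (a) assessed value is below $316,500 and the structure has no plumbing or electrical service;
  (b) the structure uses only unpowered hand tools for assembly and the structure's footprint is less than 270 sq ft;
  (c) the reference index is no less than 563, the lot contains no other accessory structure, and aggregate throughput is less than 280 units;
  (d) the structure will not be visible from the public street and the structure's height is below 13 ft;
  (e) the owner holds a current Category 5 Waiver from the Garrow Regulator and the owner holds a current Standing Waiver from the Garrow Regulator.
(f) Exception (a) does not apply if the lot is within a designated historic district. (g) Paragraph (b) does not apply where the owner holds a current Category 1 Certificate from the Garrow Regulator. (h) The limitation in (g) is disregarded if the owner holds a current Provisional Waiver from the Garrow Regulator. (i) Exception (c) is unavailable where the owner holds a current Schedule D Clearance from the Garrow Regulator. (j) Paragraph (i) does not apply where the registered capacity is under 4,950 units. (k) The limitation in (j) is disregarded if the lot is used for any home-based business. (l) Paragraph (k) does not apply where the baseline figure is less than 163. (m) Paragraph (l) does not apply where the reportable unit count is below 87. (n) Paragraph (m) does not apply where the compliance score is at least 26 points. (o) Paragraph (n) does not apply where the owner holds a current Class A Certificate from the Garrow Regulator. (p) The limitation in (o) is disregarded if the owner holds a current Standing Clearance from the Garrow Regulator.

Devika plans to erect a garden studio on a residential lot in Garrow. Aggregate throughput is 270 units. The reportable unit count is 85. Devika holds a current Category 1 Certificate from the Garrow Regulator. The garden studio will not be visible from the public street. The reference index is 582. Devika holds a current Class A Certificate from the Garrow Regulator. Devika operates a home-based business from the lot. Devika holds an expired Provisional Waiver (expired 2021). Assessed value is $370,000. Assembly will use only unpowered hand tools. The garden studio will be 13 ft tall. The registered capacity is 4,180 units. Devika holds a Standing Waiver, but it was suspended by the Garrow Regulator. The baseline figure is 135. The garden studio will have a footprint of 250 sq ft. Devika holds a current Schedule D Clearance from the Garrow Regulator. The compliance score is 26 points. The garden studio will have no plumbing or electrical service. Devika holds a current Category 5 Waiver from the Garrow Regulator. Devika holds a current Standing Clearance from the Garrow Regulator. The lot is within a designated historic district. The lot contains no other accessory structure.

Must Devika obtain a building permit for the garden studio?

Exception (a) requires that assessed value is below $316,500; but assessed value is $370,000, not below $316,500, so (a) is unavailable.
Exception (b)'s conditions are all satisfied: assembly uses only hand tools; the structure's footprint is 250 sq ft, less than the 270 sq ft limit. But: (g) operates against (b): a current Category 1 Certificate is held. (h), which would lift (g), is inapplicable — the Provisional Waiver is not current. So (b) is unavailable.
Exception (c)'s conditions are all satisfied: the reference index is 582, meeting the 563 threshold; the lot has no other accessory structure; aggregate throughput is 270 units, less than the 280 units limit. Under paragraphs (i)–(p): (i) is triggered (a current Schedule D Clearance is held), but is set aside by (j): (j) operates — the registered capacity is 4,180 units, under the 4,950 units limit. (k) is triggered (a home-based business operates on the lot), but is overridden by (l): (l) operates — the baseline figure is 135, less than the 163 limit. (m) would limit (l) — the reportable unit count is 85, below the 87 limit — but (n) sets (m) aside: (n) is engaged — the compliance score is 26 points, meeting the 26 points threshold. (o) would limit (n) — a current Class A Certificate is held — but (p) sets (o) aside: (p) operates — a current Standing Clearance is held. So (c) applies.
Exception (d) requires that the structure's height is below 13 ft; but the structure's height is 13 ft, not below 13 ft, so (d) is unavailable.
Exception (e) requires that the owner holds a current Standing Waiver from the Garrow Regulator; but the Standing Waiver is not current, so (e) is unavailable.

No — exception (c) applies; Devika does not need a building permit.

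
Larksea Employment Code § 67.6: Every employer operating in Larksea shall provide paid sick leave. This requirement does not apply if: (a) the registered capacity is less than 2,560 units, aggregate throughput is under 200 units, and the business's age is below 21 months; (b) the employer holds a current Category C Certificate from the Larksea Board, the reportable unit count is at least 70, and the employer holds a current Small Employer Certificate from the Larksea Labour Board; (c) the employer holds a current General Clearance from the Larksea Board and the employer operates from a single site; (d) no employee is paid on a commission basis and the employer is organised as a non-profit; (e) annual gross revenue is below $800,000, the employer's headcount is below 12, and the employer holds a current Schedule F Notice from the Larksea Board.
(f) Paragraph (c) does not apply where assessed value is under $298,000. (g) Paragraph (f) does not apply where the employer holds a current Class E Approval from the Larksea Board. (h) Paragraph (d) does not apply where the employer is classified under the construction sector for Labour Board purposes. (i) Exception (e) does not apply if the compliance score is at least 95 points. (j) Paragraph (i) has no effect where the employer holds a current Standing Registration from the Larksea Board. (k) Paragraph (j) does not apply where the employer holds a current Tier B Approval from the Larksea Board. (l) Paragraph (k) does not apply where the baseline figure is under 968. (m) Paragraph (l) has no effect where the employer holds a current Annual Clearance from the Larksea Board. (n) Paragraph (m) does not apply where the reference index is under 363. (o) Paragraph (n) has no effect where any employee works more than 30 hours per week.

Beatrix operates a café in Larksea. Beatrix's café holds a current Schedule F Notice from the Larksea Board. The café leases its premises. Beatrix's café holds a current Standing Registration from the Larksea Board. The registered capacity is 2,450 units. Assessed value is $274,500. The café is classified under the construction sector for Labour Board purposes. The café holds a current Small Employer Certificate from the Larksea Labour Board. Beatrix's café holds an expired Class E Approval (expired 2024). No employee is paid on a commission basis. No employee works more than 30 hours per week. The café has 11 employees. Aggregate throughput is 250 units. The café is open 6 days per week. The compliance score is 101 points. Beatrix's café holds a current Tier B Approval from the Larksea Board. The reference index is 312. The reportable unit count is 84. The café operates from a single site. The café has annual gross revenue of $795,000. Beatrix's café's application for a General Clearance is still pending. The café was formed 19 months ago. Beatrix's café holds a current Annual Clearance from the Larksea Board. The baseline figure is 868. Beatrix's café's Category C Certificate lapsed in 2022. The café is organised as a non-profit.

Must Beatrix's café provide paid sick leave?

Exception (a) does not apply: aggregate throughput is 250 units, not under 200 units.
Exception (b) requires that the employer holds a current Category C Certificate from the Larksea Board; but no current Category C Certificate is held, so (b) is unavailable.
Exception (c) requires that the employer holds a current General Clearance from the Larksea Board; but no current General Clearance is held, so (c) is unavailable.
All of (d)'s requirements are met (no employee is paid on commission; the employer is a non-profit). However, paragraph (h) must be considered: (h) operates against (d): the café is classified under the construction sector. So (d) is unavailable.
Exception (e) is satisfied on its face — annual gross revenue is $795,000, below the $800,000 limit; the employer's headcount is 11, below the 12 limit; a current Schedule F Notice is held. Applying paragraphs (i)–(o): (i) is engaged (the compliance score is 101 points, meeting the 95 points threshold), but is set aside by (j): (j) is engaged — a current Standing Registration is held. (k) would limit (j) — a current Tier B Approval is held — but (l) sets (k) aside: (l) operates against (k): the baseline figure is 868, under the 968 limit. (m) would limit (l) — a current Annual Clearance is held — but (n) sets (m) aside: (n) operates against (m): the reference index is 312, under the 363 limit. (o), which would lift (n), is inapplicable — no employee exceeds 30 hours/week. So (e) applies.

No — exception (e) applies; Beatrix's café is not required to provide paid sick leave.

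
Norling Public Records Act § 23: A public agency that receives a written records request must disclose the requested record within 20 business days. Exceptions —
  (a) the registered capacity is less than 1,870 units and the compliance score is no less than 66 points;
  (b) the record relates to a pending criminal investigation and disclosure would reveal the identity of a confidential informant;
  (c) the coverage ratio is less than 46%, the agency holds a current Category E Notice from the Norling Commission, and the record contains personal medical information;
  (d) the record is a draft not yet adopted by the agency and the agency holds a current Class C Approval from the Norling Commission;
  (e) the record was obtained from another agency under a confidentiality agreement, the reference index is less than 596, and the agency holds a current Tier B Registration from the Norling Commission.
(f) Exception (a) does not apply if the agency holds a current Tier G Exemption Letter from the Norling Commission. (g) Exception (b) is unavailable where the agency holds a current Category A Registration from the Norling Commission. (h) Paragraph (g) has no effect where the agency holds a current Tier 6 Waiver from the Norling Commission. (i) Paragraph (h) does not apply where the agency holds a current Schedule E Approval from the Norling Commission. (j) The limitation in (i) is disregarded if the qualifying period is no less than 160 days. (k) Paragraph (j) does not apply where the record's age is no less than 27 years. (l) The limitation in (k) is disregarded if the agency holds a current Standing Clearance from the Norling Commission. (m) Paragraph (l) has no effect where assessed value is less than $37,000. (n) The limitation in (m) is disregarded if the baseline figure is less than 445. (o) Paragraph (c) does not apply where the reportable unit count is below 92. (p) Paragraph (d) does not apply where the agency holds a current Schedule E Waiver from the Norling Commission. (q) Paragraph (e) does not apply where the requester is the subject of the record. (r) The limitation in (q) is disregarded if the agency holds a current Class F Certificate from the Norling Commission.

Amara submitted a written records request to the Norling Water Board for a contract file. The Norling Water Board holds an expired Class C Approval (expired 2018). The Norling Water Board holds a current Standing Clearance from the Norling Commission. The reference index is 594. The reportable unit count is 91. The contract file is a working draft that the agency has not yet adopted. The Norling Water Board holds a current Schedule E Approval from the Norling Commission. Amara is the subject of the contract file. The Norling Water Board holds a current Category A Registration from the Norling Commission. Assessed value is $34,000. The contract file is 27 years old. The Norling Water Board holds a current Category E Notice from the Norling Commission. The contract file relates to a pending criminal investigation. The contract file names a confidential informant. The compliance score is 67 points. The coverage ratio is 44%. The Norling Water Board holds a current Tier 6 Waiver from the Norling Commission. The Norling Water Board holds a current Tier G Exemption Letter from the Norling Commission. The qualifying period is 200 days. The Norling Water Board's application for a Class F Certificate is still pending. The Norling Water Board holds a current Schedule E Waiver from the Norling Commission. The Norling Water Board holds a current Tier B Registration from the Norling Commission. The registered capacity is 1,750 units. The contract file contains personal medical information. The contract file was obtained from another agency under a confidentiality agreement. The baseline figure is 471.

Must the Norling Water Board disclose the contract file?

Yes — the Norling Water Board must disclose the contract file.

Exception (a) is satisfied on its face — the registered capacity is 1,750 units, less than the 1,870 units limit; the compliance score is 67 points, meeting the 66 points threshold. However, paragraph (f) must be considered: (f) operates against (a): a current Tier G Exemption Letter is held. (a) is therefore removed.
All of (b)'s requirements are met (the contract file relates to a pending investigation; the contract file names a confidential informant). But applying paragraphs (g)–(n): (g) is triggered — a current Category A Registration is held. (h) is engaged (a current Tier 6 Waiver is held), but is set aside by (i): (i) operates against (h): a current Schedule E Approval is held. (j) would limit (i) — the qualifying period is 200 days, meeting the 160 days threshold — but (k) sets (j) aside: (k) applies — the record's age is 27 years, meeting the 27 years threshold. (l) would limit (k) — a current Standing Clearance is held — but (m) sets (l) aside: (m) operates — assessed value is $34,000, less than the $37,000 limit. (n) is not triggered (the baseline figure is 471, not less than 445), so (m) stands. Exception (b) does not apply.
Exception (c)'s conditions are all satisfied: the coverage ratio is 44%, less than the 46% limit; a current Category E Notice is held; the contract file contains personal medical information. However, paragraph (o) must be considered: (o) is triggered — the reportable unit count is 91, below the 92 limit. (c) is therefore removed.
Exception (d) requires that the agency holds a current Class C Approval from the Norling Commission; but there is no Class C Approval in force, so (d) is unavailable.
Exception (e): the contract file was obtained under a confidentiality agreement; the reference index is 594, less than the 596 limit; a current Tier B Registration is held — every condition holds. Turning to paragraphs (q)–(r): (q) operates against (e): Amara is the subject of the contract file. (r), which would lift (q), does not operate here — the Class F Certificate is not current. So (e) is unavailable.
No exception displaces § 23.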